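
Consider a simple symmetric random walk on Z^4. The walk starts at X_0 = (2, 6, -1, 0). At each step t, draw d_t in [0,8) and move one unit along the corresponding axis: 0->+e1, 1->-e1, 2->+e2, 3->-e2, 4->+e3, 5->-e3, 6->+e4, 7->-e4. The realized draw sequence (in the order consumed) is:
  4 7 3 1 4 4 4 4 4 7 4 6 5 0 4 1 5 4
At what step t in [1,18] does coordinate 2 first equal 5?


3

t=0: X=(2, 6, -1, 0), d=4 → +e3, X_1=(2, 6, 0, 0)
t=1: X=(2, 6, 0, 0), d=7 → -e4, X_2=(2, 6, 0, -1)
t=2: X=(2, 6, 0, -1), d=3 → -e2, X_3=(2, 5, 0, -1)
t=3: X=(2, 5, 0, -1), d=1 → -e1, X_4=(1, 5, 0, -1)
t=4: X=(1, 5, 0, -1), d=4 → +e3, X_5=(1, 5, 1, -1)
t=5: X=(1, 5, 1, -1), d=4 → +e3, X_6=(1, 5, 2, -1)
t=6: X=(1, 5, 2, -1), d=4 → +e3, X_7=(1, 5, 3, -1)
t=7: X=(1, 5, 3, -1), d=4 → +e3, X_8=(1, 5, 4, -1)
t=8: X=(1, 5, 4, -1), d=4 → +e3, X_9=(1, 5, 5, -1)
t=9: X=(1, 5, 5, -1), d=7 → -e4, X_10=(1, 5, 5, -2)
t=10: X=(1, 5, 5, -2), d=4 → +e3, X_11=(1, 5, 6, -2)
t=11: X=(1, 5, 6, -2), d=6 → +e4, X_12=(1, 5, 6, -1)
t=12: X=(1, 5, 6, -1), d=5 → -e3, X_13=(1, 5, 5, -1)
t=13: X=(1, 5, 5, -1), d=0 → +e1, X_14=(2, 5, 5, -1)
t=14: X=(2, 5, 5, -1), d=4 → +e3, X_15=(2, 5, 6, -1)
t=15: X=(2, 5, 6, -1), d=1 → -e1, X_16=(1, 5, 6, -1)
t=16: X=(1, 5, 6, -1), d=5 → -e3, X_17=(1, 5, 5, -1)
t=17: X=(1, 5, 5, -1), d=4 → +e3, X_18=(1, 5, 6, -1)


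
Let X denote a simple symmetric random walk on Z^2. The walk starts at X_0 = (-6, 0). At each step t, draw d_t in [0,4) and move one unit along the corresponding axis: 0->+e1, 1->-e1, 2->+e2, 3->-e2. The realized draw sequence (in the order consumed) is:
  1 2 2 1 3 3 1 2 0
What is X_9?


t=0: X=(-6, 0), d=1 → -e1, X_1=(-7, 0)
t=1: X=(-7, 0), d=2 → +e2, X_2=(-7, 1)
t=2: X=(-7, 1), d=2 → +e2, X_3=(-7, 2)
t=3: X=(-7, 2), d=1 → -e1, X_4=(-8, 2)
t=4: X=(-8, 2), d=3 → -e2, X_5=(-8, 1)
t=5: X=(-8, 1), d=3 → -e2, X_6=(-8, 0)
t=6: X=(-8, 0), d=1 → -e1, X_7=(-9, 0)
t=7: X=(-9, 0), d=2 → +e2, X_8=(-9, 1)
t=8: X=(-9, 1), d=0 → +e1, X_9=(-8, 1)

(-8, 1)


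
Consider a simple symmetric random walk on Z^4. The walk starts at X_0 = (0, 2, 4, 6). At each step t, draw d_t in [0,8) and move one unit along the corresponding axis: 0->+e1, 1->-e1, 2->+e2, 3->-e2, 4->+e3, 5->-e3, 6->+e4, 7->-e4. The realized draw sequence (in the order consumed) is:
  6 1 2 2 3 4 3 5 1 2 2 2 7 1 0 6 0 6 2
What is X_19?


(-1, 6, 4, 8)

t=0: X=(0, 2, 4, 6), d=6 → +e4, X_1=(0, 2, 4, 7)
t=1: X=(0, 2, 4, 7), d=1 → -e1, X_2=(-1, 2, 4, 7)
t=2: X=(-1, 2, 4, 7), d=2 → +e2, X_3=(-1, 3, 4, 7)
t=3: X=(-1, 3, 4, 7), d=2 → +e2, X_4=(-1, 4, 4, 7)
t=4: X=(-1, 4, 4, 7), d=3 → -e2, X_5=(-1, 3, 4, 7)
t=5: X=(-1, 3, 4, 7), d=4 → +e3, X_6=(-1, 3, 5, 7)
t=6: X=(-1, 3, 5, 7), d=3 → -e2, X_7=(-1, 2, 5, 7)
t=7: X=(-1, 2, 5, 7), d=5 → -e3, X_8=(-1, 2, 4, 7)
t=8: X=(-1, 2, 4, 7), d=1 → -e1, X_9=(-2, 2, 4, 7)
t=9: X=(-2, 2, 4, 7), d=2 → +e2, X_10=(-2, 3, 4, 7)
t=10: X=(-2, 3, 4, 7), d=2 → +e2, X_11=(-2, 4, 4, 7)
t=11: X=(-2, 4, 4, 7), d=2 → +e2, X_12=(-2, 5, 4, 7)
t=12: X=(-2, 5, 4, 7), d=7 → -e4, X_13=(-2, 5, 4, 6)
t=13: X=(-2, 5, 4, 6), d=1 → -e1, X_14=(-3, 5, 4, 6)
t=14: X=(-3, 5, 4, 6), d=0 → +e1, X_15=(-2, 5, 4, 6)
t=15: X=(-2, 5, 4, 6), d=6 → +e4, X_16=(-2, 5, 4, 7)
t=16: X=(-2, 5, 4, 7), d=0 → +e1, X_17=(-1, 5, 4, 7)
t=17: X=(-1, 5, 4, 7), d=6 → +e4, X_18=(-1, 5, 4, 8)
t=18: X=(-1, 5, 4, 8), d=2 → +e2, X_19=(-1, 6, 4, 8)


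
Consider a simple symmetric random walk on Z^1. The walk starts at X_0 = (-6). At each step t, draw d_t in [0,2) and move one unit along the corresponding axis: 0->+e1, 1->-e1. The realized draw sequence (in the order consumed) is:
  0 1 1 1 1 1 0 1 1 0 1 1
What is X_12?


t=0: X=(-6), d=0 → +e1, X_1=(-5)
t=1: X=(-5), d=1 → -e1, X_2=(-6)
t=2: X=(-6), d=1 → -e1, X_3=(-7)
t=3: X=(-7), d=1 → -e1, X_4=(-8)
t=4: X=(-8), d=1 → -e1, X_5=(-9)
t=5: X=(-9), d=1 → -e1, X_6=(-10)
t=6: X=(-10), d=0 → +e1, X_7=(-9)
t=7: X=(-9), d=1 → -e1, X_8=(-10)
t=8: X=(-10), d=1 → -e1, X_9=(-11)
t=9: X=(-11), d=0 → +e1, X_10=(-10)
t=10: X=(-10), d=1 → -e1, X_11=(-11)
t=11: X=(-11), d=1 → -e1, X_12=(-12)

(-12)


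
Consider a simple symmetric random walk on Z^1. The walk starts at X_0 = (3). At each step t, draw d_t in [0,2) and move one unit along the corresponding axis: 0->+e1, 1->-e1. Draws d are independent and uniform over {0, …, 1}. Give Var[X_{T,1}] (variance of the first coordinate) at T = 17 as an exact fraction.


17

Outcome values over d=0..1: [1, -1]
Σy = 0, Σy² = 2, M = 2
μ = 0/2 = 0,  σ² = 2/2 − (0)² = 1
Independent increments: Var[X_17] = 17·σ² = 17·(1) = 17


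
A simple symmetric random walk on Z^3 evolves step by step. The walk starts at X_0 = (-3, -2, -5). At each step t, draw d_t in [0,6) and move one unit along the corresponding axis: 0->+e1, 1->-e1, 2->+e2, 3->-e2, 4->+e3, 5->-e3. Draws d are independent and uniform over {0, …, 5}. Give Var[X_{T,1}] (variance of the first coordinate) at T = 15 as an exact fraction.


Outcome values over d=0..5: [1, -1, 0, 0, 0, 0]
Σy = 0, Σy² = 2, M = 6
μ = 0/6 = 0,  σ² = 2/6 − (0)² = 1/3
Independent increments: Var[X_15] = 15·σ² = 15·(1/3) = 5

5


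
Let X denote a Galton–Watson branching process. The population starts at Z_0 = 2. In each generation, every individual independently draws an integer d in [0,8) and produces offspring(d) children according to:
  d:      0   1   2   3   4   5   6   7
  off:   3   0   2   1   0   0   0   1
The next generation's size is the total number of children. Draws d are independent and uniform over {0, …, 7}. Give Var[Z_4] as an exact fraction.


Outcome values over d=0..7: [3, 0, 2, 1, 0, 0, 0, 1]
Σy = 7, Σy² = 15, M = 8
μ = 7/8 = 7/8,  σ² = 15/8 − (7/8)² = 71/64
V_0 = 0, E_0 = 2
V_1 = 71/64·E_0 + (7/8)²·V_0 = 71/32;  E_1 = 7/4
V_2 = 71/64·E_1 + (7/8)²·V_1 = 7455/2048;  E_2 = 49/32
V_3 = 71/64·E_2 + (7/8)²·V_2 = 587951/131072;  E_3 = 343/256
V_4 = 71/64·E_3 + (7/8)²·V_3 = 41278335/8388608;  E_4 = 2401/2048

41278335/8388608


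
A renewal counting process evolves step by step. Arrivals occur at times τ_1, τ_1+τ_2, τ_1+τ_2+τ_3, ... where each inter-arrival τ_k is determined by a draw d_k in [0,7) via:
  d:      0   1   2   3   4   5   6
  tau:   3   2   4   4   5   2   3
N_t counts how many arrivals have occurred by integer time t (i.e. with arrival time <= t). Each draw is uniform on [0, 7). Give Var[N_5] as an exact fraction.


444/2401

Inter-arrival values over d=0..6: [3, 2, 4, 4, 5, 2, 3]
Each d has probability 1/7, so the pmf of τ is: f(2) = 2/7, f(3) = 2/7, f(4) = 2/7, f(5) = 1/7
Let p_n(j) = P(N_n = j), with p_0 = [1]. Condition on τ_1: p_n(0) = P(τ > n), and for j >= 1, p_n(j) = Σ_{k<=n} f(k)·p_{n−k}(j−1)
p_1 = [1]  (j = 0)
p_2 = [5/7, 2/7]  (j = 0..1)
p_3 = [3/7, 4/7]  (j = 0..1)
p_4 = [1/7, 38/49, 4/49]  (j = 0..2)
p_5 = [0, 37/49, 12/49]  (j = 0..2)
E[N_5] = Σ j·p_5(j) = 61/49;  E[N_5²] = Σ j²·p_5(j) = 85/49
Var[N_5] = 85/49 − (61/49)² = 444/2401


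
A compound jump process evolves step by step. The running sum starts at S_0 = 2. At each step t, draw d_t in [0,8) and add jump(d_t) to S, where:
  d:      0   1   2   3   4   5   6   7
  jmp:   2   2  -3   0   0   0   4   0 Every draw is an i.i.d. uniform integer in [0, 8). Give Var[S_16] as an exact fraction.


Outcome values over d=0..7: [2, 2, -3, 0, 0, 0, 4, 0]
Σy = 5, Σy² = 33, M = 8
μ = 5/8 = 5/8,  σ² = 33/8 − (5/8)² = 239/64
Independent increments: Var[S_16] = 16·σ² = 16·(239/64) = 239/4

239/4


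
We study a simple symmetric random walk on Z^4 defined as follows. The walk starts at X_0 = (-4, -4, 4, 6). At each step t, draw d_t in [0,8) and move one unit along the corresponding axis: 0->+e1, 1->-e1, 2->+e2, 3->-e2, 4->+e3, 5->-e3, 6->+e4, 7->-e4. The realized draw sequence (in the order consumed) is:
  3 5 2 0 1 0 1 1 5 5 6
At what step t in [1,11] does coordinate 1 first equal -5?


t=0: X=(-4, -4, 4, 6), d=3 → -e2, X_1=(-4, -5, 4, 6)
t=1: X=(-4, -5, 4, 6), d=5 → -e3, X_2=(-4, -5, 3, 6)
t=2: X=(-4, -5, 3, 6), d=2 → +e2, X_3=(-4, -4, 3, 6)
t=3: X=(-4, -4, 3, 6), d=0 → +e1, X_4=(-3, -4, 3, 6)
t=4: X=(-3, -4, 3, 6), d=1 → -e1, X_5=(-4, -4, 3, 6)
t=5: X=(-4, -4, 3, 6), d=0 → +e1, X_6=(-3, -4, 3, 6)
t=6: X=(-3, -4, 3, 6), d=1 → -e1, X_7=(-4, -4, 3, 6)
t=7: X=(-4, -4, 3, 6), d=1 → -e1, X_8=(-5, -4, 3, 6)
t=8: X=(-5, -4, 3, 6), d=5 → -e3, X_9=(-5, -4, 2, 6)
t=9: X=(-5, -4, 2, 6), d=5 → -e3, X_10=(-5, -4, 1, 6)
t=10: X=(-5, -4, 1, 6), d=6 → +e4, X_11=(-5, -4, 1, 7)

8


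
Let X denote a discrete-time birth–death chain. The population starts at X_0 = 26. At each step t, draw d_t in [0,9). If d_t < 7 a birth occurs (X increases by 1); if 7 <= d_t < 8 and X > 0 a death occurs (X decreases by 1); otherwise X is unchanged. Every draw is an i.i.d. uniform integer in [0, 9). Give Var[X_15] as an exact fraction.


X can drop by at most 1 per step and X_0 = 26 > T = 15, so X_t >= 26 − t >= 11 > 0 for every t <= 15: the floor at 0 (the 'and X > 0' condition) never binds. Hence X_15 = X_0 + Σ_{t<15} Y_t with i.i.d. increments Y_t = y(d_t) ∈ {+1, −1, 0}.
Outcome values over d=0..8: [1, 1, 1, 1, 1, 1, 1, -1, 0]
Σy = 6, Σy² = 8, M = 9
μ = 6/9 = 2/3,  σ² = 8/9 − (2/3)² = 4/9
Independent increments: Var[X_15] = 15·σ² = 15·(4/9) = 20/3

20/3


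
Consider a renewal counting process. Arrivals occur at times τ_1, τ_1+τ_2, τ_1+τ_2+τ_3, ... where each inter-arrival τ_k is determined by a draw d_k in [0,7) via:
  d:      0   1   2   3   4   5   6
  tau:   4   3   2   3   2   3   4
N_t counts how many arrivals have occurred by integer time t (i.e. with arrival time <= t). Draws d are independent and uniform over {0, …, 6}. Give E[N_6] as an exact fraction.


Inter-arrival values over d=0..6: [4, 3, 2, 3, 2, 3, 4]
Each d has probability 1/7, so the pmf of τ is: f(2) = 2/7, f(3) = 3/7, f(4) = 2/7
Renewal equation for m(n) = E[N_n]: condition on τ_1 = k (if k <= n, one arrival plus a fresh copy on the remaining n−k steps): m(n) = F(n) + Σ_{k<=n} f(k)·m(n−k), where F(n) = P(τ <= n) and m(0) = 0
m(1) = F(1) = 0
m(2) = F(2) = 2/7
m(3) = F(3) = 5/7
m(4) = F(4) + f(2)·m(2) = 1 + 2/7·2/7 = 53/49
m(5) = F(5) + f(2)·m(3) + f(3)·m(2) = 1 + 2/7·5/7 + 3/7·2/7 = 65/49
m(6) = F(6) + f(2)·m(4) + f(3)·m(3) + f(4)·m(2) = 1 + 2/7·53/49 + 3/7·5/7 + 2/7·2/7 = 582/343
E[N_6] = m(6) = 582/343

582/343


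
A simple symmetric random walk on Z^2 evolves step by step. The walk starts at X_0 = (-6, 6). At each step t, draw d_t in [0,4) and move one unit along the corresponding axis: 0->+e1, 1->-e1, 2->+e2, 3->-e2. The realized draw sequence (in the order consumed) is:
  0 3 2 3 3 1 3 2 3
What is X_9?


t=0: X=(-6, 6), d=0 → +e1, X_1=(-5, 6)
t=1: X=(-5, 6), d=3 → -e2, X_2=(-5, 5)
t=2: X=(-5, 5), d=2 → +e2, X_3=(-5, 6)
t=3: X=(-5, 6), d=3 → -e2, X_4=(-5, 5)
t=4: X=(-5, 5), d=3 → -e2, X_5=(-5, 4)
t=5: X=(-5, 4), d=1 → -e1, X_6=(-6, 4)
t=6: X=(-6, 4), d=3 → -e2, X_7=(-6, 3)
t=7: X=(-6, 3), d=2 → +e2, X_8=(-6, 4)
t=8: X=(-6, 4), d=3 → -e2, X_9=(-6, 3)

(-6, 3)


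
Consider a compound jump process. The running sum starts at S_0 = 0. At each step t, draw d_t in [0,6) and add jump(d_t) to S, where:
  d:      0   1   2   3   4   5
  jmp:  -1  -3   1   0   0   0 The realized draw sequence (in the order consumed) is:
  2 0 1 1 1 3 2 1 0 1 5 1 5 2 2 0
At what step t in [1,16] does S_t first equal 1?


t=0: S=0, d=2, jump=1, S_1=1
t=1: S=1, d=0, jump=-1, S_2=0
t=2: S=0, d=1, jump=-3, S_3=-3
t=3: S=-3, d=1, jump=-3, S_4=-6
t=4: S=-6, d=1, jump=-3, S_5=-9
t=5: S=-9, d=3, jump=0, S_6=-9
t=6: S=-9, d=2, jump=1, S_7=-8
t=7: S=-8, d=1, jump=-3, S_8=-11
t=8: S=-11, d=0, jump=-1, S_9=-12
t=9: S=-12, d=1, jump=-3, S_10=-15
t=10: S=-15, d=5, jump=0, S_11=-15
t=11: S=-15, d=1, jump=-3, S_12=-18
t=12: S=-18, d=5, jump=0, S_13=-18
t=13: S=-18, d=2, jump=1, S_14=-17
t=14: S=-17, d=2, jump=1, S_15=-16
t=15: S=-16, d=0, jump=-1, S_16=-17

1


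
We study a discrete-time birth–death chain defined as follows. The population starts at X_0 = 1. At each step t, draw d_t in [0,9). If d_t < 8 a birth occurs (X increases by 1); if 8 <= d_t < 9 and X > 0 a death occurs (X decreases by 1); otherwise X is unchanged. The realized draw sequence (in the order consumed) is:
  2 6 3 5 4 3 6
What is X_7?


t=0: X=1, d=2 → birth, X_1=2
t=1: X=2, d=6 → birth, X_2=3
t=2: X=3, d=3 → birth, X_3=4
t=3: X=4, d=5 → birth, X_4=5
t=4: X=5, d=4 → birth, X_5=6
t=5: X=6, d=3 → birth, X_6=7
t=6: X=7, d=6 → birth, X_7=8

8


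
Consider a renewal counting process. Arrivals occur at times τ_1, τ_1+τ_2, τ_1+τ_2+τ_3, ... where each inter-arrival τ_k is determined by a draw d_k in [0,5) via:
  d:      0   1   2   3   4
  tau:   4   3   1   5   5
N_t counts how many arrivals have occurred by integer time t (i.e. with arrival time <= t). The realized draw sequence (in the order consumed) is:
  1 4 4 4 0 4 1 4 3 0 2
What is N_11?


2

draw d_1=1: τ_1=3, arrival time A_1=3
draw d_2=4: τ_2=5, arrival time A_2=8
draw d_3=4: τ_3=5, arrival time A_3=13
draw d_4=4: τ_4=5, arrival time A_4=18
draw d_5=0: τ_5=4, arrival time A_5=22
draw d_6=4: τ_6=5, arrival time A_6=27
draw d_7=1: τ_7=3, arrival time A_7=30
draw d_8=4: τ_8=5, arrival time A_8=35
draw d_9=3: τ_9=5, arrival time A_9=40
draw d_10=0: τ_10=4, arrival time A_10=44
draw d_11=2: τ_11=1, arrival time A_11=45
N_t over t=0..11: 0:0 1:0 2:0 3:1 4:1 5:1 6:1 7:1 8:2 9:2 10:2 11:2


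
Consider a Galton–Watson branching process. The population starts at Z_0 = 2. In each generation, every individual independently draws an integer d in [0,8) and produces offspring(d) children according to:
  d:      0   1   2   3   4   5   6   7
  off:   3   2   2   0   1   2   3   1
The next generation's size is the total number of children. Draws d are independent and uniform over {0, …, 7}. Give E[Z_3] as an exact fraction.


343/32

Outcome values over d=0..7: [3, 2, 2, 0, 1, 2, 3, 1]
Σy = 14, Σy² = 32, M = 8
μ = 14/8 = 7/4,  σ² = 32/8 − (7/4)² = 15/16
E[Z_0] = 2
E[Z_1] = 7/4·E[Z_0] = 7/2
E[Z_2] = 7/4·E[Z_1] = 49/8
E[Z_3] = 7/4·E[Z_2] = 343/32


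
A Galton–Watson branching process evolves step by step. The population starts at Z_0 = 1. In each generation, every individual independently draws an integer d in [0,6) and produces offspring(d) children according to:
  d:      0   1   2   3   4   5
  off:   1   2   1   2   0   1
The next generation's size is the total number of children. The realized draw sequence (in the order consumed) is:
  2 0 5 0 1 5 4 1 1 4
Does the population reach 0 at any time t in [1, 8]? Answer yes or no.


no

gen 0: Z_0=1, draws=[2], offspring=[1], Z_1=1
gen 1: Z_1=1, draws=[0], offspring=[1], Z_2=1
gen 2: Z_2=1, draws=[5], offspring=[1], Z_3=1
gen 3: Z_3=1, draws=[0], offspring=[1], Z_4=1
gen 4: Z_4=1, draws=[1], offspring=[2], Z_5=2
gen 5: Z_5=2, draws=[5, 4], offspring=[1, 0], Z_6=1
gen 6: Z_6=1, draws=[1], offspring=[2], Z_7=2
gen 7: Z_7=2, draws=[1, 4], offspring=[2, 0], Z_8=2


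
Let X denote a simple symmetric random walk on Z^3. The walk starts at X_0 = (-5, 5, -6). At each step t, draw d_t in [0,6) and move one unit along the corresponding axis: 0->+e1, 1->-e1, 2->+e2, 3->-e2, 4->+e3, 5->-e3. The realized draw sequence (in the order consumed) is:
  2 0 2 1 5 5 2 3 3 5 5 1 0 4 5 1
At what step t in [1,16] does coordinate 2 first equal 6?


t=0: X=(-5, 5, -6), d=2 → +e2, X_1=(-5, 6, -6)
t=1: X=(-5, 6, -6), d=0 → +e1, X_2=(-4, 6, -6)
t=2: X=(-4, 6, -6), d=2 → +e2, X_3=(-4, 7, -6)
t=3: X=(-4, 7, -6), d=1 → -e1, X_4=(-5, 7, -6)
t=4: X=(-5, 7, -6), d=5 → -e3, X_5=(-5, 7, -7)
t=5: X=(-5, 7, -7), d=5 → -e3, X_6=(-5, 7, -8)
t=6: X=(-5, 7, -8), d=2 → +e2, X_7=(-5, 8, -8)
t=7: X=(-5, 8, -8), d=3 → -e2, X_8=(-5, 7, -8)
t=8: X=(-5, 7, -8), d=3 → -e2, X_9=(-5, 6, -8)
t=9: X=(-5, 6, -8), d=5 → -e3, X_10=(-5, 6, -9)
t=10: X=(-5, 6, -9), d=5 → -e3, X_11=(-5, 6, -10)
t=11: X=(-5, 6, -10), d=1 → -e1, X_12=(-6, 6, -10)
t=12: X=(-6, 6, -10), d=0 → +e1, X_13=(-5, 6, -10)
t=13: X=(-5, 6, -10), d=4 → +e3, X_14=(-5, 6, -9)
t=14: X=(-5, 6, -9), d=5 → -e3, X_15=(-5, 6, -10)
t=15: X=(-5, 6, -10), d=1 → -e1, X_16=(-6, 6, -10)

1


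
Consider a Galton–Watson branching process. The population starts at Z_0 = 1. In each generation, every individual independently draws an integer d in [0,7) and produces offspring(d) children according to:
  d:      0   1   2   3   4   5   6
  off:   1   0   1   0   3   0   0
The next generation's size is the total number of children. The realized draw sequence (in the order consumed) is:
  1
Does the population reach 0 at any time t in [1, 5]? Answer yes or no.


gen 0: Z_0=1, draws=[1], offspring=[0], Z_1=0
gen 1: Z_1=0, draws=[], offspring=[], Z_2=0
gen 2: Z_2=0, draws=[], offspring=[], Z_3=0
gen 3: Z_3=0, draws=[], offspring=[], Z_4=0
gen 4: Z_4=0, draws=[], offspring=[], Z_5=0

yes


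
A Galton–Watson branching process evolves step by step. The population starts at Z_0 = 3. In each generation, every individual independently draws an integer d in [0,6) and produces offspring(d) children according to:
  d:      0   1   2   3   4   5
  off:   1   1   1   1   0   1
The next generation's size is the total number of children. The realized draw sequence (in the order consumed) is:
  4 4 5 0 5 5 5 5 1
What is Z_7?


gen 0: Z_0=3, draws=[4, 4, 5], offspring=[0, 0, 1], Z_1=1
gen 1: Z_1=1, draws=[0], offspring=[1], Z_2=1
gen 2: Z_2=1, draws=[5], offspring=[1], Z_3=1
gen 3: Z_3=1, draws=[5], offspring=[1], Z_4=1
gen 4: Z_4=1, draws=[5], offspring=[1], Z_5=1
gen 5: Z_5=1, draws=[5], offspring=[1], Z_6=1
gen 6: Z_6=1, draws=[1], offspring=[1], Z_7=1

1


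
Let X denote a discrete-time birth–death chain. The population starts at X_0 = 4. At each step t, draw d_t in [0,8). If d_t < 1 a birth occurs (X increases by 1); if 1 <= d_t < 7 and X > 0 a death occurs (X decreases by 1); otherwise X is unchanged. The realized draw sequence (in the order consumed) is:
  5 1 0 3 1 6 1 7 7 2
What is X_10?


0

t=0: X=4, d=5 → death, X_1=3
t=1: X=3, d=1 → death, X_2=2
t=2: X=2, d=0 → birth, X_3=3
t=3: X=3, d=3 → death, X_4=2
t=4: X=2, d=1 → death, X_5=1
t=5: X=1, d=6 → death, X_6=0
t=6: X=0, d=1 → hold, X_7=0
t=7: X=0, d=7 → hold, X_8=0
t=8: X=0, d=7 → hold, X_9=0
t=9: X=0, d=2 → hold, X_10=0


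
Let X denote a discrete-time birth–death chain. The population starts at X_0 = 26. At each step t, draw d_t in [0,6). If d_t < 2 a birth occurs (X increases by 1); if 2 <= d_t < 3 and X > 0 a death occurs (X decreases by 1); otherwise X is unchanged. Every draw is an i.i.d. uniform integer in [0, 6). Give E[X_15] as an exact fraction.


57/2

X can drop by at most 1 per step and X_0 = 26 > T = 15, so X_t >= 26 − t >= 11 > 0 for every t <= 15: the floor at 0 (the 'and X > 0' condition) never binds. Hence X_15 = X_0 + Σ_{t<15} Y_t with i.i.d. increments Y_t = y(d_t) ∈ {+1, −1, 0}.
Outcome values over d=0..5: [1, 1, -1, 0, 0, 0]
Σy = 1, Σy² = 3, M = 6
μ = 1/6 = 1/6,  σ² = 3/6 − (1/6)² = 17/36
E[X_15] = 26 + 15·(1/6) = 57/2


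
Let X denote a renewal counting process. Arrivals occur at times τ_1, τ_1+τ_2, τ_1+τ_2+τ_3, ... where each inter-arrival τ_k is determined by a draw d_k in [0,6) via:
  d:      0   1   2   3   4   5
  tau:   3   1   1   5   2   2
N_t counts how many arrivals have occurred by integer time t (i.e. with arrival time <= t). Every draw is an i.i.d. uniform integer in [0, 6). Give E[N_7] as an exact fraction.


12635/4374

Inter-arrival values over d=0..5: [3, 1, 1, 5, 2, 2]
Each d has probability 1/6, so the pmf of τ is: f(1) = 1/3, f(2) = 1/3, f(3) = 1/6, f(5) = 1/6
Renewal equation for m(n) = E[N_n]: condition on τ_1 = k (if k <= n, one arrival plus a fresh copy on the remaining n−k steps): m(n) = F(n) + Σ_{k<=n} f(k)·m(n−k), where F(n) = P(τ <= n) and m(0) = 0
m(1) = F(1) = 1/3
m(2) = F(2) + f(1)·m(1) = 2/3 + 1/3·1/3 = 7/9
m(3) = F(3) + f(1)·m(2) + f(2)·m(1) = 5/6 + 1/3·7/9 + 1/3·1/3 = 65/54
m(4) = F(4) + f(1)·m(3) + f(2)·m(2) + f(3)·m(1) = 5/6 + 1/3·65/54 + 1/3·7/9 + 1/6·1/3 = 251/162
m(5) = F(5) + f(1)·m(4) + f(2)·m(3) + f(3)·m(2) = 1 + 1/3·251/162 + 1/3·65/54 + 1/6·7/9 = 995/486
m(6) = F(6) + f(1)·m(5) + f(2)·m(4) + f(3)·m(3) + f(5)·m(1) = 1 + 1/3·995/486 + 1/3·251/162 + 1/6·65/54 + 1/6·1/3 = 7159/2916
m(7) = F(7) + f(1)·m(6) + f(2)·m(5) + f(3)·m(4) + f(5)·m(2) = 1 + 1/3·7159/2916 + 1/3·995/486 + 1/6·251/162 + 1/6·7/9 = 12635/4374
E[N_7] = m(7) = 12635/4374


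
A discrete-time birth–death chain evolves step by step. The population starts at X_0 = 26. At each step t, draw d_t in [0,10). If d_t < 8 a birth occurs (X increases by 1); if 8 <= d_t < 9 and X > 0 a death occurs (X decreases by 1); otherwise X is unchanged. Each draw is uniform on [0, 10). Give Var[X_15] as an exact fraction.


X can drop by at most 1 per step and X_0 = 26 > T = 15, so X_t >= 26 − t >= 11 > 0 for every t <= 15: the floor at 0 (the 'and X > 0' condition) never binds. Hence X_15 = X_0 + Σ_{t<15} Y_t with i.i.d. increments Y_t = y(d_t) ∈ {+1, −1, 0}.
Outcome values over d=0..9: [1, 1, 1, 1, 1, 1, 1, 1, -1, 0]
Σy = 7, Σy² = 9, M = 10
μ = 7/10 = 7/10,  σ² = 9/10 − (7/10)² = 41/100
Independent increments: Var[X_15] = 15·σ² = 15·(41/100) = 123/20

123/20


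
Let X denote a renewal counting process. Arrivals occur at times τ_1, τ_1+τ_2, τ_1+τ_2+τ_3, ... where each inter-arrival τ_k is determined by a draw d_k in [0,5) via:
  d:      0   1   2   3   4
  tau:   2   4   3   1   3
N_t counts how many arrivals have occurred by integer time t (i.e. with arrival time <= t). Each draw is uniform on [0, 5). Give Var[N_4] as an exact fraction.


116784/390625

Inter-arrival values over d=0..4: [2, 4, 3, 1, 3]
Each d has probability 1/5, so the pmf of τ is: f(1) = 1/5, f(2) = 1/5, f(3) = 2/5, f(4) = 1/5
Let p_n(j) = P(N_n = j), with p_0 = [1]. Condition on τ_1: p_n(0) = P(τ > n), and for j >= 1, p_n(j) = Σ_{k<=n} f(k)·p_{n−k}(j−1)
p_1 = [4/5, 1/5]  (j = 0..1)
p_2 = [3/5, 9/25, 1/25]  (j = 0..2)
p_3 = [1/5, 17/25, 14/125, 1/125]  (j = 0..3)
p_4 = [0, 17/25, 36/125, 19/625, 1/625]  (j = 0..4)
E[N_4] = Σ j·p_4(j) = 846/625;  E[N_4²] = Σ j²·p_4(j) = 1332/625
Var[N_4] = 1332/625 − (846/625)² = 116784/390625


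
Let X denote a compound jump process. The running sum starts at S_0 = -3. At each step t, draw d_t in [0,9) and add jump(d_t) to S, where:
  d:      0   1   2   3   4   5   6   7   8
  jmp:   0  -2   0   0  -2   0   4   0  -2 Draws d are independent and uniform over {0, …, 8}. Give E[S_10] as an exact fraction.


Outcome values over d=0..8: [0, -2, 0, 0, -2, 0, 4, 0, -2]
Σy = -2, Σy² = 28, M = 9
μ = -2/9 = -2/9,  σ² = 28/9 − (-2/9)² = 248/81
E[S_10] = -3 + 10·(-2/9) = -47/9

-47/9


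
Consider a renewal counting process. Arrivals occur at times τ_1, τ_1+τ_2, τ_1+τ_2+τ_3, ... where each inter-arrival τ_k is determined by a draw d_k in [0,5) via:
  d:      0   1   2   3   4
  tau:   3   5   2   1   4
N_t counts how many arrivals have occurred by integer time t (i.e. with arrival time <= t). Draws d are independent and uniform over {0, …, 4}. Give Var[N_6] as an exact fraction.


Inter-arrival values over d=0..4: [3, 5, 2, 1, 4]
Each d has probability 1/5, so the pmf of τ is: f(1) = 1/5, f(2) = 1/5, f(3) = 1/5, f(4) = 1/5, f(5) = 1/5
Let p_n(j) = P(N_n = j), with p_0 = [1]. Condition on τ_1: p_n(0) = P(τ > n), and for j >= 1, p_n(j) = Σ_{k<=n} f(k)·p_{n−k}(j−1)
p_1 = [4/5, 1/5]  (j = 0..1)
p_2 = [3/5, 9/25, 1/25]  (j = 0..2)
p_3 = [2/5, 12/25, 14/125, 1/125]  (j = 0..3)
p_4 = [1/5, 14/25, 26/125, 19/625, 1/625]  (j = 0..4)
p_5 = [0, 3/5, 8/25, 9/125, 24/3125, 1/3125]  (j = 0..5)
p_6 = [0, 2/5, 11/25, 17/125, 69/3125, 29/15625, 1/15625]  (j = 0..6)
E[N_6] = Σ j·p_6(j) = 27906/15625;  E[N_6²] = Σ j²·p_6(j) = 59156/15625
Var[N_6] = 59156/15625 − (27906/15625)² = 145567664/244140625

145567664/244140625


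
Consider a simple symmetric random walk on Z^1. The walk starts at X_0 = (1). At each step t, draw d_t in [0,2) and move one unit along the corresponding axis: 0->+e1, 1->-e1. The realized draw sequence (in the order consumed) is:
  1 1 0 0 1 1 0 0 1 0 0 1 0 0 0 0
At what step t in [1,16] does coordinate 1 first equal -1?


2

t=0: X=(1), d=1 → -e1, X_1=(0)
t=1: X=(0), d=1 → -e1, X_2=(-1)
t=2: X=(-1), d=0 → +e1, X_3=(0)
t=3: X=(0), d=0 → +e1, X_4=(1)
t=4: X=(1), d=1 → -e1, X_5=(0)
t=5: X=(0), d=1 → -e1, X_6=(-1)
t=6: X=(-1), d=0 → +e1, X_7=(0)
t=7: X=(0), d=0 → +e1, X_8=(1)
t=8: X=(1), d=1 → -e1, X_9=(0)
t=9: X=(0), d=0 → +e1, X_10=(1)
t=10: X=(1), d=0 → +e1, X_11=(2)
t=11: X=(2), d=1 → -e1, X_12=(1)
t=12: X=(1), d=0 → +e1, X_13=(2)
t=13: X=(2), d=0 → +e1, X_14=(3)
t=14: X=(3), d=0 → +e1, X_15=(4)
t=15: X=(4), d=0 → +e1, X_16=(5)


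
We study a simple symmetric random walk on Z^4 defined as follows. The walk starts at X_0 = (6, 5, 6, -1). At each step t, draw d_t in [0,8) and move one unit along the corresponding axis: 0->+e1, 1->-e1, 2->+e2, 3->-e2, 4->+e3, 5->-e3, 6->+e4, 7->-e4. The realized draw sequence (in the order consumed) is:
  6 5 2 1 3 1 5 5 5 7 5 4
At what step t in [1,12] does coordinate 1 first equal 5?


t=0: X=(6, 5, 6, -1), d=6 → +e4, X_1=(6, 5, 6, 0)
t=1: X=(6, 5, 6, 0), d=5 → -e3, X_2=(6, 5, 5, 0)
t=2: X=(6, 5, 5, 0), d=2 → +e2, X_3=(6, 6, 5, 0)
t=3: X=(6, 6, 5, 0), d=1 → -e1, X_4=(5, 6, 5, 0)
t=4: X=(5, 6, 5, 0), d=3 → -e2, X_5=(5, 5, 5, 0)
t=5: X=(5, 5, 5, 0), d=1 → -e1, X_6=(4, 5, 5, 0)
t=6: X=(4, 5, 5, 0), d=5 → -e3, X_7=(4, 5, 4, 0)
t=7: X=(4, 5, 4, 0), d=5 → -e3, X_8=(4, 5, 3, 0)
t=8: X=(4, 5, 3, 0), d=5 → -e3, X_9=(4, 5, 2, 0)
t=9: X=(4, 5, 2, 0), d=7 → -e4, X_10=(4, 5, 2, -1)
t=10: X=(4, 5, 2, -1), d=5 → -e3, X_11=(4, 5, 1, -1)
t=11: X=(4, 5, 1, -1), d=4 → +e3, X_12=(4, 5, 2, -1)

4


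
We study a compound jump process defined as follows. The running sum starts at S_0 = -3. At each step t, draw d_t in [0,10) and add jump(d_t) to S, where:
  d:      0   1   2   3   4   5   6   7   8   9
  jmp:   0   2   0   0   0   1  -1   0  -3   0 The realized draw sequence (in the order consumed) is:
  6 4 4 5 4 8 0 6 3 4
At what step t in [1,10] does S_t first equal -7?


t=0: S=-3, d=6, jump=-1, S_1=-4
t=1: S=-4, d=4, jump=0, S_2=-4
t=2: S=-4, d=4, jump=0, S_3=-4
t=3: S=-4, d=5, jump=1, S_4=-3
t=4: S=-3, d=4, jump=0, S_5=-3
t=5: S=-3, d=8, jump=-3, S_6=-6
t=6: S=-6, d=0, jump=0, S_7=-6
t=7: S=-6, d=6, jump=-1, S_8=-7
t=8: S=-7, d=3, jump=0, S_9=-7
t=9: S=-7, d=4, jump=0, S_10=-7

8


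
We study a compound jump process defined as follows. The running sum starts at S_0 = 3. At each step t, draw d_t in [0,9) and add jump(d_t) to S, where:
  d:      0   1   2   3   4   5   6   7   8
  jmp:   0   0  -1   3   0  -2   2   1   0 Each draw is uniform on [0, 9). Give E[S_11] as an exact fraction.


20/3

Outcome values over d=0..8: [0, 0, -1, 3, 0, -2, 2, 1, 0]
Σy = 3, Σy² = 19, M = 9
μ = 3/9 = 1/3,  σ² = 19/9 − (1/3)² = 2
E[S_11] = 3 + 11·(1/3) = 20/3


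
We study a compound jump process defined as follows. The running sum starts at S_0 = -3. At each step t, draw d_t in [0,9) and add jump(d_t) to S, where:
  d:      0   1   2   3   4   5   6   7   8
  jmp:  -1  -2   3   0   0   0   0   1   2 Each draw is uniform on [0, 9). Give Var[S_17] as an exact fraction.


34

Outcome values over d=0..8: [-1, -2, 3, 0, 0, 0, 0, 1, 2]
Σy = 3, Σy² = 19, M = 9
μ = 3/9 = 1/3,  σ² = 19/9 − (1/3)² = 2
Independent increments: Var[S_17] = 17·σ² = 17·(2) = 34


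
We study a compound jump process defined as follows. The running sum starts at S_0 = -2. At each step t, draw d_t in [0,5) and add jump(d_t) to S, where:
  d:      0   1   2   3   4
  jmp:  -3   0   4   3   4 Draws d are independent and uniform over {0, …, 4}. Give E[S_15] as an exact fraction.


22

Outcome values over d=0..4: [-3, 0, 4, 3, 4]
Σy = 8, Σy² = 50, M = 5
μ = 8/5 = 8/5,  σ² = 50/5 − (8/5)² = 186/25
E[S_15] = -2 + 15·(8/5) = 22


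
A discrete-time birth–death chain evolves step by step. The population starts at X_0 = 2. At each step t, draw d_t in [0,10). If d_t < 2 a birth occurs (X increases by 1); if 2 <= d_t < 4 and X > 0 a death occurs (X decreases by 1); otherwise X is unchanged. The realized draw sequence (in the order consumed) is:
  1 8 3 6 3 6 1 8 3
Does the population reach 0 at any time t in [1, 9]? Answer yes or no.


no

t=0: X=2, d=1 → birth, X_1=3
t=1: X=3, d=8 → hold, X_2=3
t=2: X=3, d=3 → death, X_3=2
t=3: X=2, d=6 → hold, X_4=2
t=4: X=2, d=3 → death, X_5=1
t=5: X=1, d=6 → hold, X_6=1
t=6: X=1, d=1 → birth, X_7=2
t=7: X=2, d=8 → hold, X_8=2
t=8: X=2, d=3 → death, X_9=1


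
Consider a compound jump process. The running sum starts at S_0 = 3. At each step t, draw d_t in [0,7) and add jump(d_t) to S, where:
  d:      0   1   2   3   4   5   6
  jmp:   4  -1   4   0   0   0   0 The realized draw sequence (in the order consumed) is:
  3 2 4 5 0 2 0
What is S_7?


19

t=0: S=3, d=3, jump=0, S_1=3
t=1: S=3, d=2, jump=4, S_2=7
t=2: S=7, d=4, jump=0, S_3=7
t=3: S=7, d=5, jump=0, S_4=7
t=4: S=7, d=0, jump=4, S_5=11
t=5: S=11, d=2, jump=4, S_6=15
t=6: S=15, d=0, jump=4, S_7=19


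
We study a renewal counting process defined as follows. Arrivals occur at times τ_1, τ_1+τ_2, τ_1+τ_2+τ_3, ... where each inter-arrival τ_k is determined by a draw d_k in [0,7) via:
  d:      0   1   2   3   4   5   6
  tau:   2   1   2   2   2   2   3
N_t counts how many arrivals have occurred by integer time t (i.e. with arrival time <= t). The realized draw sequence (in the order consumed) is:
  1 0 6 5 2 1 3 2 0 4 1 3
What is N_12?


draw d_1=1: τ_1=1, arrival time A_1=1
draw d_2=0: τ_2=2, arrival time A_2=3
draw d_3=6: τ_3=3, arrival time A_3=6
draw d_4=5: τ_4=2, arrival time A_4=8
draw d_5=2: τ_5=2, arrival time A_5=10
draw d_6=1: τ_6=1, arrival time A_6=11
draw d_7=3: τ_7=2, arrival time A_7=13
draw d_8=2: τ_8=2, arrival time A_8=15
draw d_9=0: τ_9=2, arrival time A_9=17
draw d_10=4: τ_10=2, arrival time A_10=19
draw d_11=1: τ_11=1, arrival time A_11=20
draw d_12=3: τ_12=2, arrival time A_12=22
N_t over t=0..12: 0:0 1:1 2:1 3:2 4:2 5:2 6:3 7:3 8:4 9:4 10:5 11:6 12:6

6


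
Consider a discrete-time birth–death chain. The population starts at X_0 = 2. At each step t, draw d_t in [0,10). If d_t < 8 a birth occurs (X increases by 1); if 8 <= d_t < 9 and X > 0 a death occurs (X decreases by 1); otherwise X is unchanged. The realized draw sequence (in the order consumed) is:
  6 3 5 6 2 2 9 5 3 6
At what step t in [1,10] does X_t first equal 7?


t=0: X=2, d=6 → birth, X_1=3
t=1: X=3, d=3 → birth, X_2=4
t=2: X=4, d=5 → birth, X_3=5
t=3: X=5, d=6 → birth, X_4=6
t=4: X=6, d=2 → birth, X_5=7
t=5: X=7, d=2 → birth, X_6=8
t=6: X=8, d=9 → hold, X_7=8
t=7: X=8, d=5 → birth, X_8=9
t=8: X=9, d=3 → birth, X_9=10
t=9: X=10, d=6 → birth, X_10=11

5


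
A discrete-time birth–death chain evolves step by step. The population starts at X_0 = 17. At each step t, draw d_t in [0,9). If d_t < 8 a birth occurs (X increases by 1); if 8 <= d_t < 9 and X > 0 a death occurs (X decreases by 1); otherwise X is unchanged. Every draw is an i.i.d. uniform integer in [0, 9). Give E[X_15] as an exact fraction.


X can drop by at most 1 per step and X_0 = 17 > T = 15, so X_t >= 17 − t >= 2 > 0 for every t <= 15: the floor at 0 (the 'and X > 0' condition) never binds. Hence X_15 = X_0 + Σ_{t<15} Y_t with i.i.d. increments Y_t = y(d_t) ∈ {+1, −1, 0}.
Outcome values over d=0..8: [1, 1, 1, 1, 1, 1, 1, 1, -1]
Σy = 7, Σy² = 9, M = 9
μ = 7/9 = 7/9,  σ² = 9/9 − (7/9)² = 32/81
E[X_15] = 17 + 15·(7/9) = 86/3

86/3


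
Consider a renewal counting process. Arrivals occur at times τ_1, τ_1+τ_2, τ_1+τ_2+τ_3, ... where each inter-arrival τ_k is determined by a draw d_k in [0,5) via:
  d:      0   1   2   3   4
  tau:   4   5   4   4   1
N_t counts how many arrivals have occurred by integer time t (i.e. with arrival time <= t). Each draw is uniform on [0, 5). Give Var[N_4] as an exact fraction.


97414/390625

Inter-arrival values over d=0..4: [4, 5, 4, 4, 1]
Each d has probability 1/5, so the pmf of τ is: f(1) = 1/5, f(4) = 3/5, f(5) = 1/5
Let p_n(j) = P(N_n = j), with p_0 = [1]. Condition on τ_1: p_n(0) = P(τ > n), and for j >= 1, p_n(j) = Σ_{k<=n} f(k)·p_{n−k}(j−1)
p_1 = [4/5, 1/5]  (j = 0..1)
p_2 = [4/5, 4/25, 1/25]  (j = 0..2)
p_3 = [4/5, 4/25, 4/125, 1/125]  (j = 0..3)
p_4 = [1/5, 19/25, 4/125, 4/625, 1/625]  (j = 0..4)
E[N_4] = Σ j·p_4(j) = 531/625;  E[N_4²] = Σ j²·p_4(j) = 607/625
Var[N_4] = 607/625 − (531/625)² = 97414/390625


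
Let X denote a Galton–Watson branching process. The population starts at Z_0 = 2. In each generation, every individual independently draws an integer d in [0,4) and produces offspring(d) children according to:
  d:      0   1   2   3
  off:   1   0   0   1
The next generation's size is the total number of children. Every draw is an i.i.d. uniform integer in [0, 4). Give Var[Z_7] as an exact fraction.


Outcome values over d=0..3: [1, 0, 0, 1]
Σy = 2, Σy² = 2, M = 4
μ = 2/4 = 1/2,  σ² = 2/4 − (1/2)² = 1/4
V_0 = 0, E_0 = 2
V_1 = 1/4·E_0 + (1/2)²·V_0 = 1/2;  E_1 = 1
V_2 = 1/4·E_1 + (1/2)²·V_1 = 3/8;  E_2 = 1/2
V_3 = 1/4·E_2 + (1/2)²·V_2 = 7/32;  E_3 = 1/4
V_4 = 1/4·E_3 + (1/2)²·V_3 = 15/128;  E_4 = 1/8
V_5 = 1/4·E_4 + (1/2)²·V_4 = 31/512;  E_5 = 1/16
V_6 = 1/4·E_5 + (1/2)²·V_5 = 63/2048;  E_6 = 1/32
V_7 = 1/4·E_6 + (1/2)²·V_6 = 127/8192;  E_7 = 1/64

127/8192


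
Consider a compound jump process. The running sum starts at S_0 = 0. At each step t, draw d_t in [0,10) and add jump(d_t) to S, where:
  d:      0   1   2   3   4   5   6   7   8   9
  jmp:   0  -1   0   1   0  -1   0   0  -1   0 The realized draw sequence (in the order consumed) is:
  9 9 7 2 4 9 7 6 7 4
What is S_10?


0

t=0: S=0, d=9, jump=0, S_1=0
t=1: S=0, d=9, jump=0, S_2=0
t=2: S=0, d=7, jump=0, S_3=0
t=3: S=0, d=2, jump=0, S_4=0
t=4: S=0, d=4, jump=0, S_5=0
t=5: S=0, d=9, jump=0, S_6=0
t=6: S=0, d=7, jump=0, S_7=0
t=7: S=0, d=6, jump=0, S_8=0
t=8: S=0, d=7, jump=0, S_9=0
t=9: S=0, d=4, jump=0, S_10=0


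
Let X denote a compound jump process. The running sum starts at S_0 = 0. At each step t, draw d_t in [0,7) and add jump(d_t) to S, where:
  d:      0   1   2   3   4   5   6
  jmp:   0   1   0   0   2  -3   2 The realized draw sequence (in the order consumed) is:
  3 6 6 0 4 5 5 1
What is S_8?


t=0: S=0, d=3, jump=0, S_1=0
t=1: S=0, d=6, jump=2, S_2=2
t=2: S=2, d=6, jump=2, S_3=4
t=3: S=4, d=0, jump=0, S_4=4
t=4: S=4, d=4, jump=2, S_5=6
t=5: S=6, d=5, jump=-3, S_6=3
t=6: S=3, d=5, jump=-3, S_7=0
t=7: S=0, d=1, jump=1, S_8=1

1


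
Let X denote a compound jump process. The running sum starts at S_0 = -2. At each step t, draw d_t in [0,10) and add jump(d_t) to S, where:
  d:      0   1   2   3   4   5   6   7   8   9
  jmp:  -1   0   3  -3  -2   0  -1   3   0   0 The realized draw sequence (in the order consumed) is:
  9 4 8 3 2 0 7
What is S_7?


t=0: S=-2, d=9, jump=0, S_1=-2
t=1: S=-2, d=4, jump=-2, S_2=-4
t=2: S=-4, d=8, jump=0, S_3=-4
t=3: S=-4, d=3, jump=-3, S_4=-7
t=4: S=-7, d=2, jump=3, S_5=-4
t=5: S=-4, d=0, jump=-1, S_6=-5
t=6: S=-5, d=7, jump=3, S_7=-2

-2


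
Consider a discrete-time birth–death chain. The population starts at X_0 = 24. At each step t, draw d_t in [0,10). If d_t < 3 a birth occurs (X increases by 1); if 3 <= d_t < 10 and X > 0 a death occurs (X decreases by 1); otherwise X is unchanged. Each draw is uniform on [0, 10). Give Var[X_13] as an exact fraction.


X can drop by at most 1 per step and X_0 = 24 > T = 13, so X_t >= 24 − t >= 11 > 0 for every t <= 13: the floor at 0 (the 'and X > 0' condition) never binds. Hence X_13 = X_0 + Σ_{t<13} Y_t with i.i.d. increments Y_t = y(d_t) ∈ {+1, −1, 0}.
Outcome values over d=0..9: [1, 1, 1, -1, -1, -1, -1, -1, -1, -1]
Σy = -4, Σy² = 10, M = 10
μ = -4/10 = -2/5,  σ² = 10/10 − (-2/5)² = 21/25
Independent increments: Var[X_13] = 13·σ² = 13·(21/25) = 273/25

273/25


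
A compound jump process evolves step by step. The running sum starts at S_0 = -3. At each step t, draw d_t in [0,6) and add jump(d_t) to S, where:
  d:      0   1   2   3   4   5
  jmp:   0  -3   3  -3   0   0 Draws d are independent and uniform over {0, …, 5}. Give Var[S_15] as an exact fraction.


255/4

Outcome values over d=0..5: [0, -3, 3, -3, 0, 0]
Σy = -3, Σy² = 27, M = 6
μ = -3/6 = -1/2,  σ² = 27/6 − (-1/2)² = 17/4
Independent increments: Var[S_15] = 15·σ² = 15·(17/4) = 255/4


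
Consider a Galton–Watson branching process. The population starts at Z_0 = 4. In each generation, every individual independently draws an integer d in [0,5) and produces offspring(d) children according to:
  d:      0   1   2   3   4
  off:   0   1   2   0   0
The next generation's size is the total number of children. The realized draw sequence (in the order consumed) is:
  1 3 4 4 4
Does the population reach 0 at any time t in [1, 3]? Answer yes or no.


gen 0: Z_0=4, draws=[1, 3, 4, 4], offspring=[1, 0, 0, 0], Z_1=1
gen 1: Z_1=1, draws=[4], offspring=[0], Z_2=0
gen 2: Z_2=0, draws=[], offspring=[], Z_3=0

yes


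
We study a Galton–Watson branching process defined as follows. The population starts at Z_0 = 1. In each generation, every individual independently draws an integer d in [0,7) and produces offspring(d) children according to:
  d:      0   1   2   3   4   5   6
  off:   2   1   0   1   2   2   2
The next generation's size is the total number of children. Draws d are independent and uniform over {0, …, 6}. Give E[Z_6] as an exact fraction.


Outcome values over d=0..6: [2, 1, 0, 1, 2, 2, 2]
Σy = 10, Σy² = 18, M = 7
μ = 10/7 = 10/7,  σ² = 18/7 − (10/7)² = 26/49
E[Z_0] = 1
E[Z_1] = 10/7·E[Z_0] = 10/7
E[Z_2] = 10/7·E[Z_1] = 100/49
E[Z_3] = 10/7·E[Z_2] = 1000/343
E[Z_4] = 10/7·E[Z_3] = 10000/2401
E[Z_5] = 10/7·E[Z_4] = 100000/16807
E[Z_6] = 10/7·E[Z_5] = 1000000/117649

1000000/117649


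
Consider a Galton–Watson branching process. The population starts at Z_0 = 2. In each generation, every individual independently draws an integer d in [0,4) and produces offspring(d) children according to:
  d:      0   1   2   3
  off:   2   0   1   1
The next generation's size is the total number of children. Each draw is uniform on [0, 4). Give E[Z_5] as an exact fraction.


2

Outcome values over d=0..3: [2, 0, 1, 1]
Σy = 4, Σy² = 6, M = 4
μ = 4/4 = 1,  σ² = 6/4 − (1)² = 1/2
E[Z_0] = 2
E[Z_1] = 1·E[Z_0] = 2
E[Z_2] = 1·E[Z_1] = 2
E[Z_3] = 1·E[Z_2] = 2
E[Z_4] = 1·E[Z_3] = 2
E[Z_5] = 1·E[Z_4] = 2


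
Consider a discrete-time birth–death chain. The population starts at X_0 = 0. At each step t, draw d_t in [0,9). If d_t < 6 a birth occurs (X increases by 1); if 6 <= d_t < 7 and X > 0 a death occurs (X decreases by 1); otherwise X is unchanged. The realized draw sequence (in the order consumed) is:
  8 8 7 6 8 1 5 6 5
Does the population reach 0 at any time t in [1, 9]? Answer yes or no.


t=0: X=0, d=8 → hold, X_1=0
t=1: X=0, d=8 → hold, X_2=0
t=2: X=0, d=7 → hold, X_3=0
t=3: X=0, d=6 → hold, X_4=0
t=4: X=0, d=8 → hold, X_5=0
t=5: X=0, d=1 → birth, X_6=1
t=6: X=1, d=5 → birth, X_7=2
t=7: X=2, d=6 → death, X_8=1
t=8: X=1, d=5 → birth, X_9=2

yes


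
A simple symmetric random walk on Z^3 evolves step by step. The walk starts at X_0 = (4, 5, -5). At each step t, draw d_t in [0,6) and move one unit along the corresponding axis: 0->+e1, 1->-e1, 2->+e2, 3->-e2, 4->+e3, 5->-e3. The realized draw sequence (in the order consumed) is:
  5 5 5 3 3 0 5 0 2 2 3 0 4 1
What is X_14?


t=0: X=(4, 5, -5), d=5 → -e3, X_1=(4, 5, -6)
t=1: X=(4, 5, -6), d=5 → -e3, X_2=(4, 5, -7)
t=2: X=(4, 5, -7), d=5 → -e3, X_3=(4, 5, -8)
t=3: X=(4, 5, -8), d=3 → -e2, X_4=(4, 4, -8)
t=4: X=(4, 4, -8), d=3 → -e2, X_5=(4, 3, -8)
t=5: X=(4, 3, -8), d=0 → +e1, X_6=(5, 3, -8)
t=6: X=(5, 3, -8), d=5 → -e3, X_7=(5, 3, -9)
t=7: X=(5, 3, -9), d=0 → +e1, X_8=(6, 3, -9)
t=8: X=(6, 3, -9), d=2 → +e2, X_9=(6, 4, -9)
t=9: X=(6, 4, -9), d=2 → +e2, X_10=(6, 5, -9)
t=10: X=(6, 5, -9), d=3 → -e2, X_11=(6, 4, -9)
t=11: X=(6, 4, -9), d=0 → +e1, X_12=(7, 4, -9)
t=12: X=(7, 4, -9), d=4 → +e3, X_13=(7, 4, -8)
t=13: X=(7, 4, -8), d=1 → -e1, X_14=(6, 4, -8)

(6, 4, -8)
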